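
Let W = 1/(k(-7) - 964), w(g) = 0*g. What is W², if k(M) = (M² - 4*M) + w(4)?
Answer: 1/786769 ≈ 1.2710e-6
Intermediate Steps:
w(g) = 0
k(M) = M² - 4*M (k(M) = (M² - 4*M) + 0 = M² - 4*M)
W = -1/887 (W = 1/(-7*(-4 - 7) - 964) = 1/(-7*(-11) - 964) = 1/(77 - 964) = 1/(-887) = -1/887 ≈ -0.0011274)
W² = (-1/887)² = 1/786769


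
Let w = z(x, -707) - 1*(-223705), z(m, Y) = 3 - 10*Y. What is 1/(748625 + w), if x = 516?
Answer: 1/979403 ≈ 1.0210e-6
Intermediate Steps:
w = 230778 (w = (3 - 10*(-707)) - 1*(-223705) = (3 + 7070) + 223705 = 7073 + 223705 = 230778)
1/(748625 + w) = 1/(748625 + 230778) = 1/979403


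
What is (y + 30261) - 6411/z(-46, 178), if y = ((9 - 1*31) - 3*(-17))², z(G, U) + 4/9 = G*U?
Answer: 2292150691/73696 ≈ 31103.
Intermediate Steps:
z(G, U) = -4/9 + G*U
y = 841 (y = ((9 - 31) + 51)² = (-22 + 51)² = 29² = 841)
(y + 30261) - 6411/z(-46, 178) = (841 + 30261) - 6411/(-4/9 - 46*178) = 31102 - 6411/(-4/9 - 8188) = 31102 - 6411/(-73696/9) = 31102 - 6411*(-9/73696) = 31102 + 57699/73696 = 2292150691/73696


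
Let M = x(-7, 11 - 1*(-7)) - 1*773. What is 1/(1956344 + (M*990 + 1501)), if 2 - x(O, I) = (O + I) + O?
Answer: 1/1190595 ≈ 8.3992e-7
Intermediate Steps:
x(O, I) = 2 - I - 2*O (x(O, I) = 2 - ((O + I) + O) = 2 - ((I + O) + O) = 2 - (I + 2*O) = 2 + (-I - 2*O) = 2 - I - 2*O)
M = -775 (M = (2 - (11 - 1*(-7)) - 2*(-7)) - 1*773 = (2 - (11 + 7) + 14) - 773 = (2 - 1*18 + 14) - 773 = (2 - 18 + 14) - 773 = -2 - 773 = -775)
1/(1956344 + (M*990 + 1501)) = 1/(1956344 + (-775*990 + 1501)) = 1/(1956344 + (-767250 + 1501)) = 1/(1956344 - 765749) = 1/1190595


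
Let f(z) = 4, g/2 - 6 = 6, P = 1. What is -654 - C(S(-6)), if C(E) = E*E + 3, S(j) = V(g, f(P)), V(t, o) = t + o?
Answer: -1441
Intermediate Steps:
g = 24 (g = 12 + 2*6 = 12 + 12 = 24)
V(t, o) = o + t
S(j) = 28 (S(j) = 4 + 24 = 28)
C(E) = 3 + E**2 (C(E) = E**2 + 3 = 3 + E**2)
-654 - C(S(-6)) = -654 - (3 + 28**2) = -654 - (3 + 784) = -654 - 1*787 = -654 - 787 = -1441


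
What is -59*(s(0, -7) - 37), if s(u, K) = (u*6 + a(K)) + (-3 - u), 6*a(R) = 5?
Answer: 13865/6 ≈ 2310.8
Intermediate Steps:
a(R) = ⅚ (a(R) = (⅙)*5 = ⅚)
s(u, K) = -13/6 + 5*u (s(u, K) = (u*6 + ⅚) + (-3 - u) = (6*u + ⅚) + (-3 - u) = (⅚ + 6*u) + (-3 - u) = -13/6 + 5*u)
-59*(s(0, -7) - 37) = -59*((-13/6 + 5*0) - 37) = -59*((-13/6 + 0) - 37) = -59*(-13/6 - 37) = -59*(-235/6) = 13865/6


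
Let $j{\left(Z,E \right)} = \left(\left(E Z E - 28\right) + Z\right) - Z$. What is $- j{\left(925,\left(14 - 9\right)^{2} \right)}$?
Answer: $-578097$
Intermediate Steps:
$j{\left(Z,E \right)} = -28 + Z E^{2}$ ($j{\left(Z,E \right)} = \left(\left(Z E^{2} - 28\right) + Z\right) - Z = \left(\left(-28 + Z E^{2}\right) + Z\right) - Z = \left(-28 + Z + Z E^{2}\right) - Z = -28 + Z E^{2}$)
$- j{\left(925,\left(14 - 9\right)^{2} \right)} = - (-28 + 925 \left(\left(14 - 9\right)^{2}\right)^{2}) = - (-28 + 925 \left(5^{2}\right)^{2}) = - (-28 + 925 \cdot 25^{2}) = - (-28 + 925 \cdot 625) = - (-28 + 578125) = \left(-1\right) 578097 = -578097$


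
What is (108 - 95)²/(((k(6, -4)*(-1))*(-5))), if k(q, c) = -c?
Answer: 169/20 ≈ 8.4500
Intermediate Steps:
(108 - 95)²/(((k(6, -4)*(-1))*(-5))) = (108 - 95)²/(((-1*(-4)*(-1))*(-5))) = 13²/(((4*(-1))*(-5))) = 169/((-4*(-5))) = 169/20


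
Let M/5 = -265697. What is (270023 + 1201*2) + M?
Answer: -1056060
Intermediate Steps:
M = -1328485 (M = 5*(-265697) = -1328485)
(270023 + 1201*2) + M = (270023 + 1201*2) - 1328485 = (270023 + 2402) - 1328485 = 272425 - 1328485 = -1056060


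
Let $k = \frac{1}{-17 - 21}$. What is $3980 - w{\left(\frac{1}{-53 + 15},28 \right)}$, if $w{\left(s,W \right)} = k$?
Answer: $\frac{151241}{38} \approx 3980.0$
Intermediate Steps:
$k = - \frac{1}{38}$ ($k = \frac{1}{-38} = - \frac{1}{38} \approx -0.026316$)
$w{\left(s,W \right)} = - \frac{1}{38}$
$3980 - w{\left(\frac{1}{-53 + 15},28 \right)} = 3980 - - \frac{1}{38} = 3980 + \frac{1}{38} = \frac{151241}{38}$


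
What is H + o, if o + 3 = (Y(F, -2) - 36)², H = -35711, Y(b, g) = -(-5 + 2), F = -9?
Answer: -34625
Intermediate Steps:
Y(b, g) = 3 (Y(b, g) = -1*(-3) = 3)
o = 1086 (o = -3 + (3 - 36)² = -3 + (-33)² = -3 + 1089 = 1086)
H + o = -35711 + 1086 = -34625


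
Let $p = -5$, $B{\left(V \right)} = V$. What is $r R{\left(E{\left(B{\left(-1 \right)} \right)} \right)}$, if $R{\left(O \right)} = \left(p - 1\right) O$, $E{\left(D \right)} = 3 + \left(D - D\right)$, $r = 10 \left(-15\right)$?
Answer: $2700$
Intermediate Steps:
$r = -150$
$E{\left(D \right)} = 3$ ($E{\left(D \right)} = 3 + 0 = 3$)
$R{\left(O \right)} = - 6 O$ ($R{\left(O \right)} = \left(-5 - 1\right) O = - 6 O$)
$r R{\left(E{\left(B{\left(-1 \right)} \right)} \right)} = - 150 \left(\left(-6\right) 3\right) = \left(-150\right) \left(-18\right) = 2700$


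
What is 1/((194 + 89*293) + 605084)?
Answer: 1/631355 ≈ 1.5839e-6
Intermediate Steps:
1/((194 + 89*293) + 605084) = 1/((194 + 26077) + 605084) = 1/(26271 + 605084) = 1/631355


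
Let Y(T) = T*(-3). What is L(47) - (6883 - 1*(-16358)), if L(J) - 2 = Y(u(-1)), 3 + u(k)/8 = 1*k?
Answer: -23143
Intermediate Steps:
u(k) = -24 + 8*k (u(k) = -24 + 8*(1*k) = -24 + 8*k)
Y(T) = -3*T
L(J) = 98 (L(J) = 2 - 3*(-24 + 8*(-1)) = 2 - 3*(-24 - 8) = 2 - 3*(-32) = 2 + 96 = 98)
L(47) - (6883 - 1*(-16358)) = 98 - (6883 - 1*(-16358)) = 98 - (6883 + 16358) = 98 - 1*23241 = 98 - 23241 = -23143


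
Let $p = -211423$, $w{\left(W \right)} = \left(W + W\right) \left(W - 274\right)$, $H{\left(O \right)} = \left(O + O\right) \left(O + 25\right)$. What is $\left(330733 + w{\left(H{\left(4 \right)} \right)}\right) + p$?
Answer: $99822$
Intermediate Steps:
$H{\left(O \right)} = 2 O \left(25 + O\right)$
$w{\left(W \right)} = 2 W \left(-274 + W\right)$
$\left(330733 + w{\left(H{\left(4 \right)} \right)}\right) + p = \left(330733 + 2 \cdot 2 \cdot 4 \left(25 + 4\right) \left(-274 + 2 \cdot 4 \left(25 + 4\right)\right)\right) - 211423 = \left(330733 + 2 \cdot 2 \cdot 4 \cdot 29 \left(-274 + 2 \cdot 4 \cdot 29\right)\right) - 211423 = \left(330733 + 2 \cdot 232 \left(-274 + 232\right)\right) - 211423 = \left(330733 + 2 \cdot 232 \left(-42\right)\right) - 211423 = \left(330733 - 19488\right) - 211423 = 311245 - 211423 = 99822$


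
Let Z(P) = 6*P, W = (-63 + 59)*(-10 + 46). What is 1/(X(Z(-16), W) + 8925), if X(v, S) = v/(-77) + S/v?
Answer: 154/1374873 ≈ 0.00011201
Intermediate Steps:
W = -144 (W = -4*36 = -144)
X(v, S) = -v/77 + S/v (X(v, S) = v*(-1/77) + S/v = -v/77 + S/v)
1/(X(Z(-16), W) + 8925) = 1/((-6*(-16)/77 - 144/(6*(-16))) + 8925) = 1/((-1/77*(-96) - 144/(-96)) + 8925) = 1/((96/77 - 144*(-1/96)) + 8925) = 1/((96/77 + 3/2) + 8925) = 1/(423/154 + 8925) = 1/(1374873/154) = 154/1374873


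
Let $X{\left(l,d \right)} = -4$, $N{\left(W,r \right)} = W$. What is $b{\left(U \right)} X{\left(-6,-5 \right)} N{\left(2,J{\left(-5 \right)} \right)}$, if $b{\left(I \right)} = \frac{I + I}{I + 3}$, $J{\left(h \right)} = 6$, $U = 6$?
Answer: $- \frac{32}{3} \approx -10.667$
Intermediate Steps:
$b{\left(I \right)} = \frac{2 I}{3 + I}$
$b{\left(U \right)} X{\left(-6,-5 \right)} N{\left(2,J{\left(-5 \right)} \right)} = 2 \cdot 6 \frac{1}{3 + 6} \left(-4\right) 2 = 2 \cdot 6 \cdot \frac{1}{9} \left(-4\right) 2 = \frac{4}{3} \left(-4\right) 2 = \left(- \frac{16}{3}\right) 2 = - \frac{32}{3}$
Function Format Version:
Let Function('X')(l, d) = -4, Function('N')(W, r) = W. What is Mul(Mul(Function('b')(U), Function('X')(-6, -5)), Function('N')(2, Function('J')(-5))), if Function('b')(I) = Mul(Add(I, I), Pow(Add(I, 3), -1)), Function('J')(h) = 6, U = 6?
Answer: Rational(-32, 3) ≈ -10.667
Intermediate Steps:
Function('b')(I) = Mul(2, I, Pow(Add(3, I), -1)) (Function('b')(I) = Mul(Mul(2, I), Pow(Add(3, I), -1)) = Mul(2, I, Pow(Add(3, I), -1)))
Mul(Mul(Function('b')(U), Function('X')(-6, -5)), Function('N')(2, Function('J')(-5))) = Mul(Mul(Mul(2, 6, Pow(Add(3, 6), -1)), -4), 2) = Mul(Mul(Mul(2, 6, Pow(9, -1)), -4), 2) = Mul(Mul(Mul(2, 6, Rational(1, 9)), -4), 2) = Mul(Mul(Rational(4, 3), -4), 2) = Mul(Rational(-16, 3), 2) = Rational(-32, 3)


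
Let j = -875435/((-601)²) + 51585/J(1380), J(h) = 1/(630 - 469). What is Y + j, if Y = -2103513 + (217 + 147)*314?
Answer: 2281333082133/361201 ≈ 6.3160e+6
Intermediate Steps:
J(h) = 1/161
Y = -1989217 (Y = -2103513 + 364*314 = -2103513 + 114296 = -1989217)
j = 2999840251750/361201 (j = -875435/((-601)²) + 51585/(1/161) = -875435/361201 + 51585*161 = -875435*1/361201 + 8305185 = -875435/361201 + 8305185 = 2999840251750/361201 ≈ 8.3052e+6)
Y + j = -1989217 + 2999840251750/361201 = 2281333082133/361201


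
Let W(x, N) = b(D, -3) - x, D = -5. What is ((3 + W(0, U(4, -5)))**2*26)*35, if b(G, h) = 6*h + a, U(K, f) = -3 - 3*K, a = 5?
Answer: 91000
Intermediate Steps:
b(G, h) = 5 + 6*h (b(G, h) = 6*h + 5 = 5 + 6*h)
W(x, N) = -13 - x (W(x, N) = (5 + 6*(-3)) - x = (5 - 18) - x = -13 - x)
((3 + W(0, U(4, -5)))**2*26)*35 = ((3 + (-13 - 1*0))**2*26)*35 = ((3 + (-13 + 0))**2*26)*35 = ((3 - 13)**2*26)*35 = ((-10)**2*26)*35 = (100*26)*35 = 2600*35 = 91000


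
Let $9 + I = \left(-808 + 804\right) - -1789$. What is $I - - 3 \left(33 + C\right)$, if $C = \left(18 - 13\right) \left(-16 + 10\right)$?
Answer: $1785$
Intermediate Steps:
$C = -30$ ($C = 5 \left(-6\right) = -30$)
$I = 1776$ ($I = -9 + \left(\left(-808 + 804\right) - -1789\right) = -9 + \left(-4 + 1789\right) = -9 + 1785 = 1776$)
$I - - 3 \left(33 + C\right) = 1776 - - 3 \left(33 - 30\right) = 1776 - \left(-3\right) 3 = 1776 - -9 = 1776 + 9 = 1785$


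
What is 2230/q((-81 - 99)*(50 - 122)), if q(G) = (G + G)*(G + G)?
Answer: 223/67184640 ≈ 3.3192e-6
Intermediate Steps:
q(G) = 4*G² (q(G) = (2*G)*(2*G) = 4*G²)
2230/q((-81 - 99)*(50 - 122)) = 2230/((4*((-81 - 99)*(50 - 122))²)) = 2230/((4*(-180*(-72))²)) = 2230/((4*12960²)) = 2230/((4*167961600)) = 2230/671846400 = 2230*(1/671846400) = 223/67184640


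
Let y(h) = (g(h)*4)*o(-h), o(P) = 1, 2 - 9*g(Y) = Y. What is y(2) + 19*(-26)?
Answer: -494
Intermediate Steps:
g(Y) = 2/9 - Y/9
y(h) = 8/9 - 4*h/9 (y(h) = ((2/9 - h/9)*4)*1 = (8/9 - 4*h/9)*1 = 8/9 - 4*h/9)
y(2) + 19*(-26) = (8/9 - 4/9*2) + 19*(-26) = (8/9 - 8/9) - 494 = 0 - 494 = -494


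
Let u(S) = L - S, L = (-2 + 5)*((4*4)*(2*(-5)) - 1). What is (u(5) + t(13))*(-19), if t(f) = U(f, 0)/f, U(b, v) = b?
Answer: 9253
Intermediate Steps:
t(f) = 1 (t(f) = f/f = 1)
L = -483 (L = 3*(16*(-10) - 1) = 3*(-160 - 1) = 3*(-161) = -483)
u(S) = -483 - S
(u(5) + t(13))*(-19) = ((-483 - 1*5) + 1)*(-19) = ((-483 - 5) + 1)*(-19) = (-488 + 1)*(-19) = -487*(-19) = 9253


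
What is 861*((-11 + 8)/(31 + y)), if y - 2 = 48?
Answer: -287/9 ≈ -31.889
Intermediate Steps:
y = 50 (y = 2 + 48 = 50)
861*((-11 + 8)/(31 + y)) = 861*((-11 + 8)/(31 + 50)) = 861*(-3/81) = 861*(-3*1/81) = 861*(-1/27) = -287/9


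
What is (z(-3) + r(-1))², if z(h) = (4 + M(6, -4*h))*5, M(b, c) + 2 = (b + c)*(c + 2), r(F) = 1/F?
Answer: 1610361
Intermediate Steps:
M(b, c) = -2 + (2 + c)*(b + c) (M(b, c) = -2 + (b + c)*(c + 2) = -2 + (b + c)*(2 + c) = -2 + (2 + c)*(b + c))
z(h) = 70 - 160*h + 80*h² (z(h) = (4 + (-2 + (-4*h)² + 2*6 + 2*(-4*h) + 6*(-4*h)))*5 = (4 + (-2 + 16*h² + 12 - 8*h - 24*h))*5 = (4 + (10 - 32*h + 16*h²))*5 = (14 - 32*h + 16*h²)*5 = 70 - 160*h + 80*h²)
(z(-3) + r(-1))² = ((70 - 160*(-3) + 80*(-3)²) + 1/(-1))² = ((70 + 480 + 80*9) - 1)² = ((70 + 480 + 720) - 1)² = (1270 - 1)² = 1269² = 1610361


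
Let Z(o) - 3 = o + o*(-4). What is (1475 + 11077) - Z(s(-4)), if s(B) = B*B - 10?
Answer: 12567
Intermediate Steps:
s(B) = -10 + B² (s(B) = B² - 10 = -10 + B²)
Z(o) = 3 - 3*o (Z(o) = 3 + (o + o*(-4)) = 3 + (o - 4*o) = 3 - 3*o)
(1475 + 11077) - Z(s(-4)) = (1475 + 11077) - (3 - 3*(-10 + (-4)²)) = 12552 - (3 - 3*(-10 + 16)) = 12552 - (3 - 3*6) = 12552 - (3 - 18) = 12552 - 1*(-15) = 12552 + 15 = 12567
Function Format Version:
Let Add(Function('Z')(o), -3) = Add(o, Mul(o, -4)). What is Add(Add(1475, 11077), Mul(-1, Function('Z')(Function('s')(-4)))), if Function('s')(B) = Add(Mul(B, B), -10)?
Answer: 12567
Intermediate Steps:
Function('s')(B) = Add(-10, Pow(B, 2)) (Function('s')(B) = Add(Pow(B, 2), -10) = Add(-10, Pow(B, 2)))
Function('Z')(o) = Add(3, Mul(-3, o)) (Function('Z')(o) = Add(3, Add(o, Mul(o, -4))) = Add(3, Add(o, Mul(-4, o))) = Add(3, Mul(-3, o)))
Add(Add(1475, 11077), Mul(-1, Function('Z')(Function('s')(-4)))) = Add(Add(1475, 11077), Mul(-1, Add(3, Mul(-3, Add(-10, Pow(-4, 2)))))) = Add(12552, Mul(-1, Add(3, Mul(-3, Add(-10, 16))))) = Add(12552, Mul(-1, Add(3, Mul(-3, 6)))) = Add(12552, Mul(-1, Add(3, -18))) = Add(12552, Mul(-1, -15)) = Add(12552, 15) = 12567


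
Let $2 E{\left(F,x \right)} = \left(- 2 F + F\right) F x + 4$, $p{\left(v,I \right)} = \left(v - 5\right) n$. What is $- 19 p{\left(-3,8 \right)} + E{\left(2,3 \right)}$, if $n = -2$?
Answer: $-308$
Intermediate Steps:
$p{\left(v,I \right)} = 10 - 2 v$ ($p{\left(v,I \right)} = \left(v - 5\right) \left(-2\right) = \left(-5 + v\right) \left(-2\right) = 10 - 2 v$)
$E{\left(F,x \right)} = 2 - \frac{x F^{2}}{2}$ ($E{\left(F,x \right)} = \frac{\left(- 2 F + F\right) F x + 4}{2} = \frac{- F F x + 4}{2} = \frac{- F^{2} x + 4}{2} = \frac{- x F^{2} + 4}{2} = \frac{4 - x F^{2}}{2} = 2 - \frac{x F^{2}}{2}$)
$- 19 p{\left(-3,8 \right)} + E{\left(2,3 \right)} = - 19 \left(10 - -6\right) + \left(2 - \frac{3 \cdot 2^{2}}{2}\right) = - 19 \left(10 + 6\right) + \left(2 - \frac{3}{2} \cdot 4\right) = \left(-19\right) 16 + \left(2 - 6\right) = -304 - 4 = -308$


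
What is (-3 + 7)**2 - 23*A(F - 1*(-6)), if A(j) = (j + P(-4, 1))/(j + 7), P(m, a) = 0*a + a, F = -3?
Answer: 34/5 ≈ 6.8000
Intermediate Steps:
P(m, a) = a (P(m, a) = 0 + a = a)
A(j) = (1 + j)/(7 + j) (A(j) = (j + 1)/(j + 7) = (1 + j)/(7 + j))
(-3 + 7)**2 - 23*A(F - 1*(-6)) = (-3 + 7)**2 - 23*(1 + (-3 - 1*(-6)))/(7 + (-3 - 1*(-6))) = 4**2 - 23*(1 + (-3 + 6))/(7 + (-3 + 6)) = 16 - 23*(1 + 3)/(7 + 3) = 16 - 23*4/10 = 16 - 23*2/5 = 16 - 46/5 = 34/5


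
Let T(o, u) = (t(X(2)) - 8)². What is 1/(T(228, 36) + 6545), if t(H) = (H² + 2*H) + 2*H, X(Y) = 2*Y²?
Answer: 1/14289 ≈ 6.9984e-5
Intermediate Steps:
t(H) = H² + 4*H
T(o, u) = 7744 (T(o, u) = ((2*2²)*(4 + 2*2²) - 8)² = ((2*4)*(4 + 2*4) - 8)² = (8*(4 + 8) - 8)² = (8*12 - 8)² = (96 - 8)² = 88² = 7744)
1/(T(228, 36) + 6545) = 1/(7744 + 6545) = 1/14289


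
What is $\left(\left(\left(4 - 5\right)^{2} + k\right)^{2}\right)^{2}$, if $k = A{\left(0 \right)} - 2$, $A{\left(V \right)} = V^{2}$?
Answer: $1$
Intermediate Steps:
$k = -2$ ($k = 0^{2} - 2 = 0 - 2 = -2$)
$\left(\left(\left(4 - 5\right)^{2} + k\right)^{2}\right)^{2} = \left(\left(\left(4 - 5\right)^{2} - 2\right)^{2}\right)^{2} = \left(\left(\left(-1\right)^{2} - 2\right)^{2}\right)^{2} = \left(\left(1 - 2\right)^{2}\right)^{2} = \left(\left(-1\right)^{2}\right)^{2} = 1^{2} = 1$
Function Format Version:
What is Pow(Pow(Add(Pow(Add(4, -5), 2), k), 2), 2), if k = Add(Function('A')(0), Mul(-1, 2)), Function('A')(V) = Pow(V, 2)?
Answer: 1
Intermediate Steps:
k = -2 (k = Add(Pow(0, 2), Mul(-1, 2)) = Add(0, -2) = -2)
Pow(Pow(Add(Pow(Add(4, -5), 2), k), 2), 2) = Pow(Pow(Add(Pow(Add(4, -5), 2), -2), 2), 2) = Pow(Pow(Add(Pow(-1, 2), -2), 2), 2) = Pow(Pow(Add(1, -2), 2), 2) = Pow(Pow(-1, 2), 2) = Pow(1, 2) = 1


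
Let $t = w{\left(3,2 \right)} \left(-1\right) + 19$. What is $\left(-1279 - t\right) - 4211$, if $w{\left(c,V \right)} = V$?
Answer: $-5507$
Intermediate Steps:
$t = 17$ ($t = 2 \left(-1\right) + 19 = -2 + 19 = 17$)
$\left(-1279 - t\right) - 4211 = \left(-1279 - 17\right) - 4211 = -1296 - 4211 = -5507$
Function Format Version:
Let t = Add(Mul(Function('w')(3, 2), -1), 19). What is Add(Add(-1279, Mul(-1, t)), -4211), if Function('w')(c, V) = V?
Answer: -5507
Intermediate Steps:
t = 17 (t = Add(Mul(2, -1), 19) = Add(-2, 19) = 17)
Add(Add(-1279, Mul(-1, t)), -4211) = Add(Add(-1279, Mul(-1, 17)), -4211) = Add(Add(-1279, -17), -4211) = Add(-1296, -4211) = -5507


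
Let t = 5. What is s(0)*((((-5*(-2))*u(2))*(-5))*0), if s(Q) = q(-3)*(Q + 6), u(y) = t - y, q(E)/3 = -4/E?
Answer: 0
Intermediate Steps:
q(E) = -12/E (q(E) = 3*(-4/E) = -12/E)
u(y) = 5 - y
s(Q) = 24 + 4*Q (s(Q) = (-12/(-3))*(Q + 6) = (-12*(-⅓))*(6 + Q) = 4*(6 + Q) = 24 + 4*Q)
s(0)*((((-5*(-2))*u(2))*(-5))*0) = (24 + 4*0)*((((-5*(-2))*(5 - 1*2))*(-5))*0) = (24 + 0)*(((10*(5 - 2))*(-5))*0) = 24*(((10*3)*(-5))*0) = 24*((30*(-5))*0) = 24*(-150*0) = 24*0 = 0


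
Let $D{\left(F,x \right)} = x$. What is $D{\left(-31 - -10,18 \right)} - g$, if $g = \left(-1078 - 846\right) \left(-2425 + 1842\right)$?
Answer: $-1121674$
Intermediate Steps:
$g = 1121692$ ($g = \left(-1924\right) \left(-583\right) = 1121692$)
$D{\left(-31 - -10,18 \right)} - g = 18 - 1121692 = -1121674$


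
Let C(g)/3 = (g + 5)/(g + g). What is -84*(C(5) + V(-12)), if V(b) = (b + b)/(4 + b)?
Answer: -504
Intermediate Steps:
C(g) = 3*(5 + g)/(2*g) (C(g) = 3*((g + 5)/(g + g)) = 3*((5 + g)/((2*g))) = 3*((5 + g)*(1/(2*g))) = 3*((5 + g)/(2*g)) = 3*(5 + g)/(2*g))
V(b) = 2*b/(4 + b) (V(b) = (2*b)/(4 + b) = 2*b/(4 + b))
-84*(C(5) + V(-12)) = -84*((3/2)*(5 + 5)/5 + 2*(-12)/(4 - 12)) = -84*((3/2)*(⅕)*10 + 2*(-12)/(-8)) = -84*(3 + 2*(-12)*(-⅛)) = -84*(3 + 3) = -84*6 = -504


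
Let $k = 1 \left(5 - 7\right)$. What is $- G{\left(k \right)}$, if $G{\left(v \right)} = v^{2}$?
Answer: $-4$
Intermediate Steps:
$k = -2$ ($k = 1 \left(5 - 7\right) = 1 \left(-2\right) = -2$)
$- G{\left(k \right)} = - \left(-2\right)^{2} = \left(-1\right) 4 = -4$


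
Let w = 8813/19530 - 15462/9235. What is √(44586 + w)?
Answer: √131548616961505490/1717710 ≈ 211.15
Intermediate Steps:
w = -6302423/5153130 (w = 8813*(1/19530) - 15462*1/9235 = 1259/2790 - 15462/9235 = -6302423/5153130 ≈ -1.2230)
√(44586 + w) = √(44586 - 6302423/5153130) = √(229751151757/5153130) = √131548616961505490/1717710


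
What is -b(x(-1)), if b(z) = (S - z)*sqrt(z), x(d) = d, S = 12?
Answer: -13*I ≈ -13.0*I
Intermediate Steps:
b(z) = sqrt(z)*(12 - z) (b(z) = (12 - z)*sqrt(z) = sqrt(z)*(12 - z))
-b(x(-1)) = -sqrt(-1)*(12 - 1*(-1)) = -I*(12 + 1) = -I*13 = -13*I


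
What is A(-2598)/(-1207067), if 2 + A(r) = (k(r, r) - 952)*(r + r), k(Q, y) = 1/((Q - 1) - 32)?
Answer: -4338161162/1058597759 ≈ -4.0980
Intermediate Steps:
k(Q, y) = 1/(-33 + Q) (k(Q, y) = 1/((-1 + Q) - 32) = 1/(-33 + Q))
A(r) = -2 + 2*r*(-952 + 1/(-33 + r)) (A(r) = -2 + (1/(-33 + r) - 952)*(r + r) = -2 + (-952 + 1/(-33 + r))*(2*r) = -2 + 2*r*(-952 + 1/(-33 + r)))
A(-2598)/(-1207067) = (2*(33 - 952*(-2598)² + 31416*(-2598))/(-33 - 2598))/(-1207067) = (2*(33 - 952*6749604 - 81618768)/(-2631))*(-1/1207067) = (2*(-1/2631)*(33 - 6425623008 - 81618768))*(-1/1207067) = (2*(-1/2631)*(-6507241743))*(-1/1207067) = (4338161162/877)*(-1/1207067) = -4338161162/1058597759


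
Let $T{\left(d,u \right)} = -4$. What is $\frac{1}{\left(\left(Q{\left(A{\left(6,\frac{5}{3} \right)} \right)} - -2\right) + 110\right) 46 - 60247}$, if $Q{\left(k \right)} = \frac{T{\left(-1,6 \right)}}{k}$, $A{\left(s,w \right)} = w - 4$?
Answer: $- \frac{7}{385113} \approx -1.8176 \cdot 10^{-5}$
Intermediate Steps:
$A{\left(s,w \right)} = -4 + w$ ($A{\left(s,w \right)} = w - 4 = -4 + w$)
$Q{\left(k \right)} = - \frac{4}{k}$
$\frac{1}{\left(\left(Q{\left(A{\left(6,\frac{5}{3} \right)} \right)} - -2\right) + 110\right) 46 - 60247} = \frac{1}{\left(\left(- \frac{4}{-4 + \frac{5}{3}} - -2\right) + 110\right) 46 - 60247} = \frac{1}{\left(\left(- \frac{4}{-4 + 5 \cdot \frac{1}{3}} + 2\right) + 110\right) 46 - 60247} = \frac{1}{\left(\left(- \frac{4}{-4 + \frac{5}{3}} + 2\right) + 110\right) 46 - 60247} = \frac{1}{\left(\left(- \frac{4}{- \frac{7}{3}} + 2\right) + 110\right) 46 - 60247} = \frac{1}{\left(\left(\left(-4\right) \left(- \frac{3}{7}\right) + 2\right) + 110\right) 46 - 60247} = \frac{1}{\left(\left(\frac{12}{7} + 2\right) + 110\right) 46 - 60247} = \frac{1}{\left(\frac{26}{7} + 110\right) 46 - 60247} = \frac{1}{\frac{796}{7} \cdot 46 - 60247} = \frac{1}{\frac{36616}{7} - 60247} = \frac{1}{- \frac{385113}{7}} = - \frac{7}{385113}$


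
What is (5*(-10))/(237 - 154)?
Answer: -50/83 ≈ -0.60241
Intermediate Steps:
(5*(-10))/(237 - 154) = -50/83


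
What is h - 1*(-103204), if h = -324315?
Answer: -221111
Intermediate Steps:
h - 1*(-103204) = -324315 - 1*(-103204) = -324315 + 103204 = -221111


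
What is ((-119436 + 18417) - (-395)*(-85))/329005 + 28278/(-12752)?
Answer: -5509973039/2097735880 ≈ -2.6266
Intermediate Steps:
((-119436 + 18417) - (-395)*(-85))/329005 + 28278/(-12752) = (-101019 - 1*33575)*(1/329005) + 28278*(-1/12752) = (-101019 - 33575)*(1/329005) - 14139/6376 = -134594*1/329005 - 14139/6376 = -134594/329005 - 14139/6376 = -5509973039/2097735880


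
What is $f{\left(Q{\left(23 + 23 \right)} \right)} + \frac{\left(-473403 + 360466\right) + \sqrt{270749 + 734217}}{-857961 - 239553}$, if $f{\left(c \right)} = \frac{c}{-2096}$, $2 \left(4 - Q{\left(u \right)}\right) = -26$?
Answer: $\frac{9911737}{104563152} - \frac{\sqrt{1004966}}{1097514} \approx 0.093879$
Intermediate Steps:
$Q{\left(u \right)} = 17$ ($Q{\left(u \right)} = 4 - -13 = 4 + 13 = 17$)
$f{\left(c \right)} = - \frac{c}{2096}$ ($f{\left(c \right)} = c \left(- \frac{1}{2096}\right) = - \frac{c}{2096}$)
$f{\left(Q{\left(23 + 23 \right)} \right)} + \frac{\left(-473403 + 360466\right) + \sqrt{270749 + 734217}}{-857961 - 239553} = \left(- \frac{1}{2096}\right) 17 + \frac{\left(-473403 + 360466\right) + \sqrt{270749 + 734217}}{-857961 - 239553} = - \frac{17}{2096} + \frac{-112937 + \sqrt{1004966}}{-1097514} = - \frac{17}{2096} + \left(-112937 + \sqrt{1004966}\right) \left(- \frac{1}{1097514}\right) = - \frac{17}{2096} + \left(\frac{10267}{99774} - \frac{\sqrt{1004966}}{1097514}\right) = \frac{9911737}{104563152} - \frac{\sqrt{1004966}}{1097514}$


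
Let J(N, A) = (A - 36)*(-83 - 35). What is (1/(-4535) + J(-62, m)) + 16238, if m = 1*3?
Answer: 91298619/4535 ≈ 20132.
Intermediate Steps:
m = 3
J(N, A) = 4248 - 118*A (J(N, A) = (-36 + A)*(-118) = 4248 - 118*A)
(1/(-4535) + J(-62, m)) + 16238 = (1/(-4535) + (4248 - 118*3)) + 16238 = (-1/4535 + (4248 - 354)) + 16238 = (-1/4535 + 3894) + 16238 = 17659289/4535 + 16238 = 91298619/4535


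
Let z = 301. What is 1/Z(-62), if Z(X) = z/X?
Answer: -62/301 ≈ -0.20598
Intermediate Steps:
Z(X) = 301/X
1/Z(-62) = 1/(301/(-62)) = 1/(301*(-1/62)) = 1/(-301/62) = -62/301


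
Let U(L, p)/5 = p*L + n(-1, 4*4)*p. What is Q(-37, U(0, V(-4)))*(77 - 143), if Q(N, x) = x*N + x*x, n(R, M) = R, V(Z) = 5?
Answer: -102300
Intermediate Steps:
U(L, p) = -5*p + 5*L*p (U(L, p) = 5*(p*L - p) = 5*(L*p - p) = 5*(-p + L*p) = -5*p + 5*L*p)
Q(N, x) = x² + N*x (Q(N, x) = N*x + x² = x² + N*x)
Q(-37, U(0, V(-4)))*(77 - 143) = ((5*5*(-1 + 0))*(-37 + 5*5*(-1 + 0)))*(77 - 143) = ((5*5*(-1))*(-37 + 5*5*(-1)))*(-66) = -25*(-37 - 25)*(-66) = -25*(-62)*(-66) = 1550*(-66) = -102300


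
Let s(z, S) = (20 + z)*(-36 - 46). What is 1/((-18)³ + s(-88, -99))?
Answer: -1/256 ≈ -0.0039063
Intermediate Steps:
s(z, S) = -1640 - 82*z (s(z, S) = (20 + z)*(-82) = -1640 - 82*z)
1/((-18)³ + s(-88, -99)) = 1/((-18)³ + (-1640 - 82*(-88))) = 1/(-5832 + (-1640 + 7216)) = 1/(-5832 + 5576) = 1/(-256) = -1/256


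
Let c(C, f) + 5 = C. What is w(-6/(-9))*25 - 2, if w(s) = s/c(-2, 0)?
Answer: -92/21 ≈ -4.3810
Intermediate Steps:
c(C, f) = -5 + C
w(s) = -s/7 (w(s) = s/(-5 - 2) = s/(-7) = s*(-⅐) = -s/7)
w(-6/(-9))*25 - 2 = -(-6)/(7*(-9))*25 - 2 = -(-6)*(-1)/(7*9)*25 - 2 = -⅐*⅔*25 - 2 = -2/21*25 - 2 = -50/21 - 2 = -92/21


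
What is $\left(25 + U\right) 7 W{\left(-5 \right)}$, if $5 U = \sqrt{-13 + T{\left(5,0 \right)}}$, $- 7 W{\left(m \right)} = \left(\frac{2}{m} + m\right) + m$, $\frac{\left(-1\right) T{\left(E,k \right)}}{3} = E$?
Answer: $260 + \frac{104 i \sqrt{7}}{25} \approx 260.0 + 11.006 i$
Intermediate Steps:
$T{\left(E,k \right)} = - 3 E$
$W{\left(m \right)} = - \frac{2 m}{7} - \frac{2}{7 m}$ ($W{\left(m \right)} = - \frac{\left(\frac{2}{m} + m\right) + m}{7} = - \frac{\left(m + \frac{2}{m}\right) + m}{7} = - \frac{2 m + \frac{2}{m}}{7} = - \frac{2 m}{7} - \frac{2}{7 m}$)
$U = \frac{2 i \sqrt{7}}{5}$ ($U = \frac{\sqrt{-13 - 15}}{5} = \frac{\sqrt{-28}}{5} = \frac{2 i \sqrt{7}}{5} \approx 1.0583 i$)
$\left(25 + U\right) 7 W{\left(-5 \right)} = \left(25 + \frac{2 i \sqrt{7}}{5}\right) 7 \frac{2 \left(-1 - \left(-5\right)^{2}\right)}{7 \left(-5\right)} = \left(25 + \frac{2 i \sqrt{7}}{5}\right) 7 \cdot \frac{2}{7} \left(- \frac{1}{5}\right) \left(-1 - 25\right) = \left(25 + \frac{2 i \sqrt{7}}{5}\right) 7 \cdot \frac{2}{7} \left(- \frac{1}{5}\right) \left(-26\right) = \left(25 + \frac{2 i \sqrt{7}}{5}\right) 7 \cdot \frac{52}{35} = \left(25 + \frac{2 i \sqrt{7}}{5}\right) \frac{52}{5} = 260 + \frac{104 i \sqrt{7}}{25}$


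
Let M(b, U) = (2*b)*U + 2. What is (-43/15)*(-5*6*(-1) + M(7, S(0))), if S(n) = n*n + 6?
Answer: -4988/15 ≈ -332.53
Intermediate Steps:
S(n) = 6 + n² (S(n) = n² + 6 = 6 + n²)
M(b, U) = 2 + 2*U*b (M(b, U) = 2*U*b + 2 = 2 + 2*U*b)
(-43/15)*(-5*6*(-1) + M(7, S(0))) = (-43/15)*(-5*6*(-1) + (2 + 2*(6 + 0²)*7)) = (-43*1/15)*(-30*(-1) + (2 + 2*(6 + 0)*7)) = -43*(30 + (2 + 2*6*7))/15 = -43*(30 + (2 + 84))/15 = -43*(30 + 86)/15 = -43/15*116 = -4988/15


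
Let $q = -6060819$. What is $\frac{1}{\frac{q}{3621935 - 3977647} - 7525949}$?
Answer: $- \frac{355712}{2677064309869} \approx -1.3287 \cdot 10^{-7}$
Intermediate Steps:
$\frac{1}{\frac{q}{3621935 - 3977647} - 7525949} = \frac{1}{- \frac{6060819}{3621935 - 3977647} - 7525949} = \frac{1}{- \frac{6060819}{-355712} - 7525949} = \frac{1}{\left(-6060819\right) \left(- \frac{1}{355712}\right) - 7525949} = \frac{1}{\frac{6060819}{355712} - 7525949} = \frac{1}{- \frac{2677064309869}{355712}} = - \frac{355712}{2677064309869}$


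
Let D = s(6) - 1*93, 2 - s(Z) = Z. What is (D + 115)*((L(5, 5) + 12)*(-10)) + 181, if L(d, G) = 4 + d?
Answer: -3599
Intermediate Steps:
s(Z) = 2 - Z
D = -97 (D = (2 - 1*6) - 1*93 = (2 - 6) - 93 = -4 - 93 = -97)
(D + 115)*((L(5, 5) + 12)*(-10)) + 181 = (-97 + 115)*(((4 + 5) + 12)*(-10)) + 181 = 18*((9 + 12)*(-10)) + 181 = 18*(21*(-10)) + 181 = 18*(-210) + 181 = -3780 + 181 = -3599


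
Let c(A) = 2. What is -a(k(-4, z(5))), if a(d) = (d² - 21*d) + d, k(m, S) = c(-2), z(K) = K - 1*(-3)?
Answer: 36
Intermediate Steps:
z(K) = 3 + K (z(K) = K + 3 = 3 + K)
k(m, S) = 2
a(d) = d² - 20*d
-a(k(-4, z(5))) = -2*(-20 + 2) = -2*(-18) = -1*(-36) = 36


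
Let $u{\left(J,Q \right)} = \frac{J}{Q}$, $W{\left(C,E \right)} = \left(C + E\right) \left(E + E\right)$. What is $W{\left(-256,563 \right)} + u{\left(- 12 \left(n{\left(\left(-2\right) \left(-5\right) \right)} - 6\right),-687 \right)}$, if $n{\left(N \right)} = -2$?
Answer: $\frac{79161146}{229} \approx 3.4568 \cdot 10^{5}$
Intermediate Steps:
$W{\left(C,E \right)} = 2 E \left(C + E\right)$ ($W{\left(C,E \right)} = \left(C + E\right) 2 E = 2 E \left(C + E\right)$)
$W{\left(-256,563 \right)} + u{\left(- 12 \left(n{\left(\left(-2\right) \left(-5\right) \right)} - 6\right),-687 \right)} = 2 \cdot 563 \left(-256 + 563\right) + \frac{\left(-12\right) \left(-2 - 6\right)}{-687} = 2 \cdot 563 \cdot 307 + \left(-12\right) \left(-8\right) \left(- \frac{1}{687}\right) = 345682 + 96 \left(- \frac{1}{687}\right) = 345682 - \frac{32}{229} = \frac{79161146}{229}$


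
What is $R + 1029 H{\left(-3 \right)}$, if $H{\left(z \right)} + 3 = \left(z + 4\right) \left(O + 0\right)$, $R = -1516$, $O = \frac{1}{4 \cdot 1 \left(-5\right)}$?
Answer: $- \frac{93089}{20} \approx -4654.5$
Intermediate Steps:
$O = - \frac{1}{20}$ ($O = \frac{1}{4 \left(-5\right)} = \frac{1}{-20} = - \frac{1}{20} \approx -0.05$)
$H{\left(z \right)} = - \frac{16}{5} - \frac{z}{20}$ ($H{\left(z \right)} = -3 + \left(z + 4\right) \left(- \frac{1}{20} + 0\right) = -3 + \left(4 + z\right) \left(- \frac{1}{20}\right) = -3 - \left(\frac{1}{5} + \frac{z}{20}\right) = - \frac{16}{5} - \frac{z}{20}$)
$R + 1029 H{\left(-3 \right)} = -1516 + 1029 \left(- \frac{16}{5} - - \frac{3}{20}\right) = -1516 + 1029 \left(- \frac{16}{5} + \frac{3}{20}\right) = -1516 + 1029 \left(- \frac{61}{20}\right) = -1516 - \frac{62769}{20} = - \frac{93089}{20}$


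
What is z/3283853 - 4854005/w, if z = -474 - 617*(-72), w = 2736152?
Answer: -15819585000865/8985120953656 ≈ -1.7606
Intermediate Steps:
z = 43950 (z = -474 + 44424 = 43950)
z/3283853 - 4854005/w = 43950/3283853 - 4854005/2736152 = -15819585000865/8985120953656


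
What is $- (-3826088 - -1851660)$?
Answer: $1974428$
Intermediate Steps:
$- (-3826088 - -1851660) = - (-3826088 + 1851660) = \left(-1\right) \left(-1974428\right) = 1974428$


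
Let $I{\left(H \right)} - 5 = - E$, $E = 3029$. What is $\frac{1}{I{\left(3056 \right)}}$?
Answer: $- \frac{1}{3024} \approx -0.00033069$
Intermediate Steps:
$I{\left(H \right)} = -3024$ ($I{\left(H \right)} = 5 - 3029 = -3024$)
$\frac{1}{I{\left(3056 \right)}} = \frac{1}{-3024} = - \frac{1}{3024}$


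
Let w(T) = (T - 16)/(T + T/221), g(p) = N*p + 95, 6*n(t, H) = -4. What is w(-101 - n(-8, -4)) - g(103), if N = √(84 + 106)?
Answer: -6270961/66822 - 103*√190 ≈ -1513.6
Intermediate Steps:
N = √190 ≈ 13.784
n(t, H) = -⅔ (n(t, H) = (⅙)*(-4) = -⅔)
g(p) = 95 + p*√190 (g(p) = √190*p + 95 = p*√190 + 95 = 95 + p*√190)
w(T) = 221*(-16 + T)/(222*T) (w(T) = (-16 + T)/(T + T*(1/221)) = (-16 + T)/(T + T/221) = (-16 + T)/((222*T/221)) = (-16 + T)*(221/(222*T)) = 221*(-16 + T)/(222*T))
w(-101 - n(-8, -4)) - g(103) = 221*(-16 + (-101 - 1*(-⅔)))/(222*(-101 - 1*(-⅔))) - (95 + 103*√190) = 221*(-16 + (-101 + ⅔))/(222*(-101 + ⅔)) + (-95 - 103*√190) = 221*(-16 - 301/3)/(222*(-301/3)) + (-95 - 103*√190) = (221/222)*(-3/301)*(-349/3) + (-95 - 103*√190) = 77129/66822 + (-95 - 103*√190) = -6270961/66822 - 103*√190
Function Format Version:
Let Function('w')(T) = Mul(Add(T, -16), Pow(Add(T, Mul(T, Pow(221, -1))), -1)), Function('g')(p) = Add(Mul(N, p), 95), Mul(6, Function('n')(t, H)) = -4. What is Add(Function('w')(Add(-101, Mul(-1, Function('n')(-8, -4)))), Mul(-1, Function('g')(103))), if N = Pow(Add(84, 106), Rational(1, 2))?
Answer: Add(Rational(-6270961, 66822), Mul(-103, Pow(190, Rational(1, 2)))) ≈ -1513.6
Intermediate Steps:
N = Pow(190, Rational(1, 2)) ≈ 13.784
Function('n')(t, H) = Rational(-2, 3) (Function('n')(t, H) = Mul(Rational(1, 6), -4) = Rational(-2, 3))
Function('g')(p) = Add(95, Mul(p, Pow(190, Rational(1, 2)))) (Function('g')(p) = Add(Mul(Pow(190, Rational(1, 2)), p), 95) = Add(Mul(p, Pow(190, Rational(1, 2))), 95) = Add(95, Mul(p, Pow(190, Rational(1, 2)))))
Function('w')(T) = Mul(Rational(221, 222), Pow(T, -1), Add(-16, T)) (Function('w')(T) = Mul(Add(-16, T), Pow(Add(T, Mul(T, Rational(1, 221))), -1)) = Mul(Add(-16, T), Pow(Add(T, Mul(Rational(1, 221), T)), -1)) = Mul(Add(-16, T), Pow(Mul(Rational(222, 221), T), -1)) = Mul(Add(-16, T), Mul(Rational(221, 222), Pow(T, -1))) = Mul(Rational(221, 222), Pow(T, -1), Add(-16, T)))
Add(Function('w')(Add(-101, Mul(-1, Function('n')(-8, -4)))), Mul(-1, Function('g')(103))) = Add(Mul(Rational(221, 222), Pow(Add(-101, Mul(-1, Rational(-2, 3))), -1), Add(-16, Add(-101, Mul(-1, Rational(-2, 3))))), Mul(-1, Add(95, Mul(103, Pow(190, Rational(1, 2)))))) = Add(Mul(Rational(221, 222), Pow(Add(-101, Rational(2, 3)), -1), Add(-16, Add(-101, Rational(2, 3)))), Add(-95, Mul(-103, Pow(190, Rational(1, 2))))) = Add(Mul(Rational(221, 222), Pow(Rational(-301, 3), -1), Add(-16, Rational(-301, 3))), Add(-95, Mul(-103, Pow(190, Rational(1, 2))))) = Add(Mul(Rational(221, 222), Rational(-3, 301), Rational(-349, 3)), Add(-95, Mul(-103, Pow(190, Rational(1, 2))))) = Add(Rational(77129, 66822), Add(-95, Mul(-103, Pow(190, Rational(1, 2))))) = Add(Rational(-6270961, 66822), Mul(-103, Pow(190, Rational(1, 2))))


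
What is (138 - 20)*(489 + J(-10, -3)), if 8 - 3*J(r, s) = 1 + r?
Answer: 175112/3 ≈ 58371.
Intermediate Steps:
J(r, s) = 7/3 - r/3 (J(r, s) = 8/3 - (1 + r)/3 = 8/3 + (-⅓ - r/3) = 7/3 - r/3)
(138 - 20)*(489 + J(-10, -3)) = (138 - 20)*(489 + (7/3 - ⅓*(-10))) = 118*(489 + (7/3 + 10/3)) = 118*(489 + 17/3) = 118*(1484/3) = 175112/3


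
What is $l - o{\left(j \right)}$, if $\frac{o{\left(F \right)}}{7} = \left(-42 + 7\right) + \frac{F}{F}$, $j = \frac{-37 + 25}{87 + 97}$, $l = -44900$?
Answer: $-44662$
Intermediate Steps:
$j = - \frac{3}{46}$ ($j = - \frac{12}{184} = \left(-12\right) \frac{1}{184} = - \frac{3}{46} \approx -0.065217$)
$o{\left(F \right)} = -238$ ($o{\left(F \right)} = 7 \left(\left(-42 + 7\right) + \frac{F}{F}\right) = 7 \left(-35 + 1\right) = 7 \left(-34\right) = -238$)
$l - o{\left(j \right)} = -44900 - -238 = -44900 + 238 = -44662$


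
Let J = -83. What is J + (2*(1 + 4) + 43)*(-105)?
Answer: -5648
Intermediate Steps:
J + (2*(1 + 4) + 43)*(-105) = -83 + (2*(1 + 4) + 43)*(-105) = -83 + (2*5 + 43)*(-105) = -83 + (10 + 43)*(-105) = -83 + 53*(-105) = -83 - 5565 = -5648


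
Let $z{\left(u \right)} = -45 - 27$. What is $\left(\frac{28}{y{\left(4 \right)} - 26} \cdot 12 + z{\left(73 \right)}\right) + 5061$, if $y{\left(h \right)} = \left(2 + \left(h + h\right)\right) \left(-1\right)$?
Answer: $\frac{14939}{3} \approx 4979.7$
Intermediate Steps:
$y{\left(h \right)} = -2 - 2 h$ ($y{\left(h \right)} = \left(2 + 2 h\right) \left(-1\right) = -2 - 2 h$)
$z{\left(u \right)} = -72$
$\left(\frac{28}{y{\left(4 \right)} - 26} \cdot 12 + z{\left(73 \right)}\right) + 5061 = \left(\frac{28}{\left(-2 - 8\right) - 26} \cdot 12 - 72\right) + 5061 = \left(\frac{28}{-10 - 26} \cdot 12 - 72\right) + 5061 = \left(\frac{28}{-36} \cdot 12 - 72\right) + 5061 = \left(28 \left(- \frac{1}{36}\right) 12 - 72\right) + 5061 = \left(\left(- \frac{7}{9}\right) 12 - 72\right) + 5061 = \left(- \frac{28}{3} - 72\right) + 5061 = - \frac{244}{3} + 5061 = \frac{14939}{3}$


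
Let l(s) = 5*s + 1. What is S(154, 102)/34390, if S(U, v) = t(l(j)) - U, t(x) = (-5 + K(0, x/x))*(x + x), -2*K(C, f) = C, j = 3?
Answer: -157/17195 ≈ -0.0091306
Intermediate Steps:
K(C, f) = -C/2
l(s) = 1 + 5*s
t(x) = -10*x (t(x) = (-5 - 1/2*0)*(x + x) = (-5 + 0)*(2*x) = -10*x)
S(U, v) = -160 - U (S(U, v) = -10*(1 + 5*3) - U = -10*(1 + 15) - U = -10*16 - U = -160 - U)
S(154, 102)/34390 = (-160 - 1*154)/34390 = (-160 - 154)*(1/34390) = -314*1/34390 = -157/17195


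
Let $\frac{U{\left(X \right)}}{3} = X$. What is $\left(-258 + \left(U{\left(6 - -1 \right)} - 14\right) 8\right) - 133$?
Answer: $-335$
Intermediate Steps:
$U{\left(X \right)} = 3 X$
$\left(-258 + \left(U{\left(6 - -1 \right)} - 14\right) 8\right) - 133 = \left(-258 + \left(3 \left(6 - -1\right) - 14\right) 8\right) - 133 = \left(-258 + \left(3 \left(6 + 1\right) - 14\right) 8\right) - 133 = \left(-258 + \left(3 \cdot 7 - 14\right) 8\right) - 133 = \left(-258 + \left(21 - 14\right) 8\right) - 133 = \left(-258 + 7 \cdot 8\right) - 133 = \left(-258 + 56\right) - 133 = -202 - 133 = -335$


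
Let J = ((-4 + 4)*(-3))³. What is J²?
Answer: 0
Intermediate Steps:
J = 0 (J = (0*(-3))³ = 0³ = 0)
J² = 0² = 0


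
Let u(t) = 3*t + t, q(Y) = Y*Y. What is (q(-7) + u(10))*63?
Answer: 5607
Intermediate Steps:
q(Y) = Y**2
u(t) = 4*t
(q(-7) + u(10))*63 = ((-7)**2 + 4*10)*63 = (49 + 40)*63 = 89*63 = 5607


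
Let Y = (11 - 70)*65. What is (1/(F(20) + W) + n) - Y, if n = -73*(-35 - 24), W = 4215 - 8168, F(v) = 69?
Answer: 31623527/3884 ≈ 8142.0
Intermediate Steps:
W = -3953
n = 4307 (n = -73*(-59) = 4307)
Y = -3835 (Y = -59*65 = -3835)
(1/(F(20) + W) + n) - Y = (1/(69 - 3953) + 4307) - 1*(-3835) = (1/(-3884) + 4307) + 3835 = (-1/3884 + 4307) + 3835 = 16728387/3884 + 3835 = 31623527/3884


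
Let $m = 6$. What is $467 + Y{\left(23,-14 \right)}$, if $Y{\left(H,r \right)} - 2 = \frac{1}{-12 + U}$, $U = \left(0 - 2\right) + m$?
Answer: $\frac{3751}{8} \approx 468.88$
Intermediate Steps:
$U = 4$ ($U = \left(0 - 2\right) + 6 = -2 + 6 = 4$)
$Y{\left(H,r \right)} = \frac{15}{8}$ ($Y{\left(H,r \right)} = 2 + \frac{1}{-12 + 4} = 2 + \frac{1}{-8} = 2 - \frac{1}{8} = \frac{15}{8}$)
$467 + Y{\left(23,-14 \right)} = 467 + \frac{15}{8} = \frac{3751}{8}$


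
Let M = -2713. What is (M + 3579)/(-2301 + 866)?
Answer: -866/1435 ≈ -0.60348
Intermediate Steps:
(M + 3579)/(-2301 + 866) = (-2713 + 3579)/(-2301 + 866) = 866/(-1435) = 866*(-1/1435) = -866/1435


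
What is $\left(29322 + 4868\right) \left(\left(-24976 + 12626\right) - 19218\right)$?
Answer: $-1079309920$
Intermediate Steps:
$\left(29322 + 4868\right) \left(\left(-24976 + 12626\right) - 19218\right) = 34190 \left(-12350 - 19218\right) = 34190 \left(-31568\right) = -1079309920$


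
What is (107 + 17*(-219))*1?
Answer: -3616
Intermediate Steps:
(107 + 17*(-219))*1 = (107 - 3723)*1 = -3616*1 = -3616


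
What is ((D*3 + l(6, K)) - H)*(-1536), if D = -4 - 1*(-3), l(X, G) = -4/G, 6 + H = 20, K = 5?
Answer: 136704/5 ≈ 27341.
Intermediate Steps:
H = 14 (H = -6 + 20 = 14)
D = -1 (D = -4 + 3 = -1)
((D*3 + l(6, K)) - H)*(-1536) = ((-1*3 - 4/5) - 1*14)*(-1536) = ((-3 - 4*⅕) - 14)*(-1536) = ((-3 - ⅘) - 14)*(-1536) = (-19/5 - 14)*(-1536) = -89/5*(-1536) = 136704/5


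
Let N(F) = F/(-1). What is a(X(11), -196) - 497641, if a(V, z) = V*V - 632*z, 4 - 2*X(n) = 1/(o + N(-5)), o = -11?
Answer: -53822111/144 ≈ -3.7376e+5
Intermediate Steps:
N(F) = -F (N(F) = F*(-1) = -F)
X(n) = 25/12 (X(n) = 2 - 1/(2*(-11 - 1*(-5))) = 2 - 1/(2*(-11 + 5)) = 2 - ½/(-6) = 2 - ½*(-⅙) = 2 + 1/12 = 25/12)
a(V, z) = V² - 632*z
a(X(11), -196) - 497641 = ((25/12)² - 632*(-196)) - 497641 = (625/144 + 123872) - 497641 = 17838193/144 - 497641 = -53822111/144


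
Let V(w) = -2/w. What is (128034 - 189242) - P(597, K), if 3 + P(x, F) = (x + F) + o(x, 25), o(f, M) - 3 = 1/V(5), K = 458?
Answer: -124521/2 ≈ -62261.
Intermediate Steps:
o(f, M) = 1/2 (o(f, M) = 3 + 1/(-2/5) = 3 - 5/2 = 1/2)
P(x, F) = -5/2 + F + x (P(x, F) = -3 + ((x + F) + 1/2) = -3 + ((F + x) + 1/2) = -3 + (1/2 + F + x) = -5/2 + F + x)
(128034 - 189242) - P(597, K) = (128034 - 189242) - (-5/2 + 458 + 597) = -61208 - 1*2105/2 = -61208 - 2105/2 = -124521/2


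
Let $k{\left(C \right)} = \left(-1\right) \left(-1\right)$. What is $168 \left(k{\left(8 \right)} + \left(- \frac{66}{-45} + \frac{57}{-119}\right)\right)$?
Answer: $\frac{28384}{85} \approx 333.93$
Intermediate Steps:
$k{\left(C \right)} = 1$
$168 \left(k{\left(8 \right)} + \left(- \frac{66}{-45} + \frac{57}{-119}\right)\right) = 168 \left(1 + \left(- \frac{66}{-45} + \frac{57}{-119}\right)\right) = 168 \left(1 + \left(\left(-66\right) \left(- \frac{1}{45}\right) + 57 \left(- \frac{1}{119}\right)\right)\right) = 168 \left(1 + \left(\frac{22}{15} - \frac{57}{119}\right)\right) = 168 \left(1 + \frac{1763}{1785}\right) = 168 \cdot \frac{3548}{1785} = \frac{28384}{85}$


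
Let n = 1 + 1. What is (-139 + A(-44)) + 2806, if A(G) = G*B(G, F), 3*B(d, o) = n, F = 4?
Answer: 7913/3 ≈ 2637.7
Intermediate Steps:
n = 2
B(d, o) = ⅔ (B(d, o) = (⅓)*2 = ⅔)
A(G) = 2*G/3 (A(G) = G*(⅔) = 2*G/3)
(-139 + A(-44)) + 2806 = (-139 + (⅔)*(-44)) + 2806 = (-139 - 88/3) + 2806 = -505/3 + 2806 = 7913/3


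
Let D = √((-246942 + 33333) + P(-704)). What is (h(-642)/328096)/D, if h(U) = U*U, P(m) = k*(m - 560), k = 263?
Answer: -103041*I*√546041/44788466984 ≈ -0.0017*I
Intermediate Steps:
P(m) = -147280 + 263*m (P(m) = 263*(m - 560) = 263*(-560 + m) = -147280 + 263*m)
D = I*√546041 (D = √((-246942 + 33333) + (-147280 + 263*(-704))) = √(-213609 + (-147280 - 185152)) = √(-213609 - 332432) = √(-546041) = I*√546041 ≈ 738.95*I)
h(U) = U²
(h(-642)/328096)/D = ((-642)²/328096)/((I*√546041)) = (412164*(1/328096))*(-I*√546041/546041) = 103041*(-I*√546041/546041)/82024 = -103041*I*√546041/44788466984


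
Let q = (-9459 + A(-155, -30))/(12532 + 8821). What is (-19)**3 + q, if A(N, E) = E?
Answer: -146469716/21353 ≈ -6859.4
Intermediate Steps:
q = -9489/21353 (q = (-9459 - 30)/(12532 + 8821) = -9489/21353 ≈ -0.44439)
(-19)**3 + q = (-19)**3 - 9489/21353 = -6859 - 9489/21353 = -146469716/21353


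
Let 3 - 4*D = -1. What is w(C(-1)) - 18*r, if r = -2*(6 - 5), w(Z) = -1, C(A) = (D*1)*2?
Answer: 35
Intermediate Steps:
D = 1 (D = ¾ - ¼*(-1) = ¾ + ¼ = 1)
C(A) = 2 (C(A) = (1*1)*2 = 1*2 = 2)
r = -2 (r = -2*1 = -2)
w(C(-1)) - 18*r = -1 - 18*(-2) = -1 + 36 = 35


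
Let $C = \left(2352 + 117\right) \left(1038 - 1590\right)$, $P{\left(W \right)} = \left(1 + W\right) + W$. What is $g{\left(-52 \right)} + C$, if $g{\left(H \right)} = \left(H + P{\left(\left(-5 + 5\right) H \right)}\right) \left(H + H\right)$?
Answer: $-1357584$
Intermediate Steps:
$P{\left(W \right)} = 1 + 2 W$
$g{\left(H \right)} = 2 H \left(1 + H\right)$ ($g{\left(H \right)} = \left(H + \left(1 + 2 \left(-5 + 5\right) H\right)\right) \left(H + H\right) = \left(H + \left(1 + 2 \cdot 0 H\right)\right) 2 H = \left(H + \left(1 + 2 \cdot 0\right)\right) 2 H = \left(H + \left(1 + 0\right)\right) 2 H = \left(H + 1\right) 2 H = \left(1 + H\right) 2 H = 2 H \left(1 + H\right)$)
$C = -1362888$ ($C = 2469 \left(-552\right) = -1362888$)
$g{\left(-52 \right)} + C = 2 \left(-52\right) \left(1 - 52\right) - 1362888 = 2 \left(-52\right) \left(-51\right) - 1362888 = 5304 - 1362888 = -1357584$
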